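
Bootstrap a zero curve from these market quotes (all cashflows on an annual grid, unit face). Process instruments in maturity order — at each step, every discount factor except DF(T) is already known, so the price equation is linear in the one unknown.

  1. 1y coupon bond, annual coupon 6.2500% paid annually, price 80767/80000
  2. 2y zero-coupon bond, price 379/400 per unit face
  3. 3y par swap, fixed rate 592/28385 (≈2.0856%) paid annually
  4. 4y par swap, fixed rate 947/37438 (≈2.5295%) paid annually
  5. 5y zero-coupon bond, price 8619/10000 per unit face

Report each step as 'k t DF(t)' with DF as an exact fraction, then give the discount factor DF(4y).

step 1 [1y] bond c/1=1/16: DF=(80767/80000 − 1/16·(0))/(1+1/16) = 4751/5000 ≈ 0.950200
step 2 [2y] zero: DF = P = 379/400 ≈ 0.947500
step 3 [3y] swap r/1=592/28385: DF=(1 − 592/28385·(0.950200+0.947500))/(1+592/28385) = 588/625 ≈ 0.940800
step 4 [4y] swap r/1=947/37438: DF=(1 − 947/37438·(0.950200+0.947500+0.940800))/(1+947/37438) = 9053/10000 ≈ 0.905300
step 5 [5y] zero: DF = P = 8619/10000 ≈ 0.861900

1 1 4751/5000
2 2 379/400
3 3 588/625
4 4 9053/10000
5 5 8619/10000
DF(4y) = 9053/10000 ≈ 0.905300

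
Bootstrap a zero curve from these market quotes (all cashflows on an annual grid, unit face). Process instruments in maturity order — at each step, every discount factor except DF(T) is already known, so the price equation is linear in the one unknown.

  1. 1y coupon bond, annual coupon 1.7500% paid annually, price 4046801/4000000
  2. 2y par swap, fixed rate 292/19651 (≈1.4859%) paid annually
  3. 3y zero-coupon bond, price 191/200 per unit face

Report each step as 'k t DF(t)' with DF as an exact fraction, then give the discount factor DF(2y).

step 1 [1y] bond c/1=7/400: DF=(4046801/4000000 − 7/400·(0))/(1+7/400) = 9943/10000 ≈ 0.994300
step 2 [2y] swap r/1=292/19651: DF=(1 − 292/19651·(0.994300))/(1+292/19651) = 2427/2500 ≈ 0.970800
step 3 [3y] zero: DF = P = 191/200 ≈ 0.955000

1 1 9943/10000
2 2 2427/2500
3 3 191/200
DF(2y) = 2427/2500 ≈ 0.970800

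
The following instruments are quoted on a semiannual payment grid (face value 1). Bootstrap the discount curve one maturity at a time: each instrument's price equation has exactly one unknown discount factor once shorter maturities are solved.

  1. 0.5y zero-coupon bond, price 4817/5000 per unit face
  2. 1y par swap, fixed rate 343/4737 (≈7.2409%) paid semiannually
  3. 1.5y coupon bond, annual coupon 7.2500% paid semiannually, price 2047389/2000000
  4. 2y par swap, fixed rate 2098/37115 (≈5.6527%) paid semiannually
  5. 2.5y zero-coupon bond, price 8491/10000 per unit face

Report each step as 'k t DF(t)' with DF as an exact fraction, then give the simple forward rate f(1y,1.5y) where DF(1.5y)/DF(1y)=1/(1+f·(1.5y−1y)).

step 1 [0.5y] zero: DF = P = 4817/5000 ≈ 0.963400
step 2 [1y] swap r/2=343/9474: DF=(1 − 343/9474·(0.963400))/(1+343/9474) = 4657/5000 ≈ 0.931400
step 3 [1.5y] bond c/2=29/800: DF=(2047389/2000000 − 29/800·(0.963400+0.931400))/(1+29/800) = 576/625 ≈ 0.921600
step 4 [2y] swap r/2=1049/37115: DF=(1 − 1049/37115·(0.963400+0.931400+0.921600))/(1+1049/37115) = 8951/10000 ≈ 0.895100
step 5 [2.5y] zero: DF = P = 8491/10000 ≈ 0.849100

1 1/2 4817/5000
2 1 4657/5000
3 3/2 576/625
4 2 8951/10000
5 5/2 8491/10000
f(1y,1.5y) = ((4657/5000)/(576/625) − 1)/(1/2) = 49/2304 ≈ 2.1267%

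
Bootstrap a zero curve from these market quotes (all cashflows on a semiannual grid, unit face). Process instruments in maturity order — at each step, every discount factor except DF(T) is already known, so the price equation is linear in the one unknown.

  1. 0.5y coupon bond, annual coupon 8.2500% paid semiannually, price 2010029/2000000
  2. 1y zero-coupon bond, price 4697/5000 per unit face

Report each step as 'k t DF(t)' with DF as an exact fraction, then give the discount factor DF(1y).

step 1 [0.5y] bond c/2=33/800: DF=(2010029/2000000 − 33/800·(0))/(1+33/800) = 2413/2500 ≈ 0.965200
step 2 [1y] zero: DF = P = 4697/5000 ≈ 0.939400

1 1/2 2413/2500
2 1 4697/5000
DF(1y) = 4697/5000 ≈ 0.939400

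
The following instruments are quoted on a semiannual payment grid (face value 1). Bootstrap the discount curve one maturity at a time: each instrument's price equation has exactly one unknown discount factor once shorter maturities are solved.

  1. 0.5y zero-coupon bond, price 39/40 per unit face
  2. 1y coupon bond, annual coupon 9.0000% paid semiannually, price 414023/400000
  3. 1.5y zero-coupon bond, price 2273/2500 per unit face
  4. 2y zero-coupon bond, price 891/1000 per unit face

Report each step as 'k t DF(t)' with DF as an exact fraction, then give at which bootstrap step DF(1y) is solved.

step 1 [0.5y] zero: DF = P = 39/40 ≈ 0.975000
step 2 [1y] bond c/2=9/200: DF=(414023/400000 − 9/200·(0.975000))/(1+9/200) = 1897/2000 ≈ 0.948500
step 3 [1.5y] zero: DF = P = 2273/2500 ≈ 0.909200
step 4 [2y] zero: DF = P = 891/1000 ≈ 0.891000

1 1/2 39/40
2 1 1897/2000
3 3/2 2273/2500
4 2 891/1000
DF(1y) is solved at step 2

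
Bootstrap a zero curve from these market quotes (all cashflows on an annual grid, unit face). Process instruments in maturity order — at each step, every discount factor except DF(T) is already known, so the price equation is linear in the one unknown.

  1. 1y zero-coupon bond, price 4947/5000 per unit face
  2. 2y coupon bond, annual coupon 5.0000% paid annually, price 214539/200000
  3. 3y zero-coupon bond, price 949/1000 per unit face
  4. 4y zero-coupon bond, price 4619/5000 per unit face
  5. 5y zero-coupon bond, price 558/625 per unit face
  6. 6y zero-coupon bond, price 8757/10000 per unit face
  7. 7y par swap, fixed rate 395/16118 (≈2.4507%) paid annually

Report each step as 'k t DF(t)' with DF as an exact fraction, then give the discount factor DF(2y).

1 1 4947/5000
2 2 1949/2000
3 3 949/1000
4 4 4619/5000
5 5 558/625
6 6 8757/10000
7 7 421/500
DF(2y) = 1949/2000 ≈ 0.974500

step 1 [1y] zero: DF = P = 4947/5000 ≈ 0.989400
step 2 [2y] bond c/1=1/20: DF=(214539/200000 − 1/20·(0.989400))/(1+1/20) = 1949/2000 ≈ 0.974500
step 3 [3y] zero: DF = P = 949/1000 ≈ 0.949000
step 4 [4y] zero: DF = P = 4619/5000 ≈ 0.923800
step 5 [5y] zero: DF = P = 558/625 ≈ 0.892800
step 6 [6y] zero: DF = P = 8757/10000 ≈ 0.875700
step 7 [7y] swap r/1=395/16118: DF=(1 − 395/16118·(0.989400+0.974500+0.949000+0.923800+0.892800+0.875700))/(1+395/16118) = 421/500 ≈ 0.842000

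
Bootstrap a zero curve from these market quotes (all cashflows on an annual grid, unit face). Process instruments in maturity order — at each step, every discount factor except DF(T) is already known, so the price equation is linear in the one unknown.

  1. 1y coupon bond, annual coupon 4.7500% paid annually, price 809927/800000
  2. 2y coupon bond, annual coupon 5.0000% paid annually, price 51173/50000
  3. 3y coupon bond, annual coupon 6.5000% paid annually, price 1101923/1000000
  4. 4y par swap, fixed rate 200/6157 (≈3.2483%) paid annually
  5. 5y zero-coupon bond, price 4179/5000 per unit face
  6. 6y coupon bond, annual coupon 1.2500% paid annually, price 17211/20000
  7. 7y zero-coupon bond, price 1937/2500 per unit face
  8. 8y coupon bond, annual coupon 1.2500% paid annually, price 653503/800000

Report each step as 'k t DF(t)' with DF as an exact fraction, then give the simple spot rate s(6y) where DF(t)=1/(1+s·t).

step 1 [1y] bond c/1=19/400: DF=(809927/800000 − 19/400·(0))/(1+19/400) = 1933/2000 ≈ 0.966500
step 2 [2y] bond c/1=1/20: DF=(51173/50000 − 1/20·(0.966500))/(1+1/20) = 9287/10000 ≈ 0.928700
step 3 [3y] bond c/1=13/200: DF=(1101923/1000000 − 13/200·(0.966500+0.928700))/(1+13/200) = 919/1000 ≈ 0.919000
step 4 [4y] swap r/1=200/6157: DF=(1 − 200/6157·(0.966500+0.928700+0.919000))/(1+200/6157) = 22/25 ≈ 0.880000
step 5 [5y] zero: DF = P = 4179/5000 ≈ 0.835800
step 6 [6y] bond c/1=1/80: DF=(17211/20000 − 1/80·(0.966500+0.928700+0.919000+0.880000+0.835800))/(1+1/80) = 397/500 ≈ 0.794000
step 7 [7y] zero: DF = P = 1937/2500 ≈ 0.774800
step 8 [8y] bond c/1=1/80: DF=(653503/800000 − 1/80·(0.966500+0.928700+0.919000+0.880000+0.835800+0.794000+0.774800))/(1+1/80) = 1463/2000 ≈ 0.731500

1 1 1933/2000
2 2 9287/10000
3 3 919/1000
4 4 22/25
5 5 4179/5000
6 6 397/500
7 7 1937/2500
8 8 1463/2000
s(6y) = (1/(397/500) − 1)/(6) = 103/2382 ≈ 4.3241%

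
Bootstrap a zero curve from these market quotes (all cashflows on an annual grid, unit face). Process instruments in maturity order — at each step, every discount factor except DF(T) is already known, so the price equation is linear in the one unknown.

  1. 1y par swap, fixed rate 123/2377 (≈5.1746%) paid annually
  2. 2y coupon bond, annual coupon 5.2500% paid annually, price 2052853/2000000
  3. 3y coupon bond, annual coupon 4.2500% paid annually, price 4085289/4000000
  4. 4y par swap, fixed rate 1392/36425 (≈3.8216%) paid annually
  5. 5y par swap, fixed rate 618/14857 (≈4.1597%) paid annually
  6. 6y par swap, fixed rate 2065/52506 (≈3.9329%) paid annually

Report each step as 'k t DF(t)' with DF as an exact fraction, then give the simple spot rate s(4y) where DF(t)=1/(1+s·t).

step 1 [1y] swap r/1=123/2377: DF=(1 − 123/2377·(0))/(1+123/2377) = 2377/2500 ≈ 0.950800
step 2 [2y] bond c/1=21/400: DF=(2052853/2000000 − 21/400·(0.950800))/(1+21/400) = 4639/5000 ≈ 0.927800
step 3 [3y] bond c/1=17/400: DF=(4085289/4000000 − 17/400·(0.950800+0.927800))/(1+17/400) = 9031/10000 ≈ 0.903100
step 4 [4y] swap r/1=1392/36425: DF=(1 − 1392/36425·(0.950800+0.927800+0.903100))/(1+1392/36425) = 538/625 ≈ 0.860800
step 5 [5y] swap r/1=618/14857: DF=(1 − 618/14857·(0.950800+0.927800+0.903100+0.860800))/(1+618/14857) = 4073/5000 ≈ 0.814600
step 6 [6y] swap r/1=2065/52506: DF=(1 − 2065/52506·(0.950800+0.927800+0.903100+0.860800+0.814600))/(1+2065/52506) = 1587/2000 ≈ 0.793500

1 1 2377/2500
2 2 4639/5000
3 3 9031/10000
4 4 538/625
5 5 4073/5000
6 6 1587/2000
s(4y) = (1/(538/625) − 1)/(4) = 87/2152 ≈ 4.0428%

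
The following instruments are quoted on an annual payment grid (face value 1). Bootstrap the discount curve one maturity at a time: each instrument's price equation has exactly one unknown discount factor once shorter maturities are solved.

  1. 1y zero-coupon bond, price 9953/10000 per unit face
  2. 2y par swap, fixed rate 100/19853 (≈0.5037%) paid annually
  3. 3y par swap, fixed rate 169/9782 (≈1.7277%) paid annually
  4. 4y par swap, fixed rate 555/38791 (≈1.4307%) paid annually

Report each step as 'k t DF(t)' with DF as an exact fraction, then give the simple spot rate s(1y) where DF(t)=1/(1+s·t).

1 1 9953/10000
2 2 99/100
3 3 9493/10000
4 4 1889/2000
s(1y) = (1/(9953/10000) − 1)/(1) = 47/9953 ≈ 0.4722%

step 1 [1y] zero: DF = P = 9953/10000 ≈ 0.995300
step 2 [2y] swap r/1=100/19853: DF=(1 − 100/19853·(0.995300))/(1+100/19853) = 99/100 ≈ 0.990000
step 3 [3y] swap r/1=169/9782: DF=(1 − 169/9782·(0.995300+0.990000))/(1+169/9782) = 9493/10000 ≈ 0.949300
step 4 [4y] swap r/1=555/38791: DF=(1 − 555/38791·(0.995300+0.990000+0.949300))/(1+555/38791) = 1889/2000 ≈ 0.944500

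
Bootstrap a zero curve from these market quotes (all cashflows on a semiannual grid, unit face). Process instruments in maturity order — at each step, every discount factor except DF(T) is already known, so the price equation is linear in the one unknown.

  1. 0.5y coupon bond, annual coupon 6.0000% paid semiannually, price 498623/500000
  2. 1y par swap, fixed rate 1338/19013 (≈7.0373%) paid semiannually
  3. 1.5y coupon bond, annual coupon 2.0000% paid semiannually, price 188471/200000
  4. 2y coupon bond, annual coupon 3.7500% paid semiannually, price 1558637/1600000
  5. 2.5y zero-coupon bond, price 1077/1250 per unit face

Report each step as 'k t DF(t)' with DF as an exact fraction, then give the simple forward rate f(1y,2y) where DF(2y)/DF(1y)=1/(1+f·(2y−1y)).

1 1/2 4841/5000
2 1 9331/10000
3 3/2 4571/5000
4 2 2261/2500
5 5/2 1077/1250
f(1y,2y) = ((9331/10000)/(2261/2500) − 1)/(1) = 41/1292 ≈ 3.1734%

step 1 [0.5y] bond c/2=3/100: DF=(498623/500000 − 3/100·(0))/(1+3/100) = 4841/5000 ≈ 0.968200
step 2 [1y] swap r/2=669/19013: DF=(1 − 669/19013·(0.968200))/(1+669/19013) = 9331/10000 ≈ 0.933100
step 3 [1.5y] bond c/2=1/100: DF=(188471/200000 − 1/100·(0.968200+0.933100))/(1+1/100) = 4571/5000 ≈ 0.914200
step 4 [2y] bond c/2=3/160: DF=(1558637/1600000 − 3/160·(0.968200+0.933100+0.914200))/(1+3/160) = 2261/2500 ≈ 0.904400
step 5 [2.5y] zero: DF = P = 1077/1250 ≈ 0.861600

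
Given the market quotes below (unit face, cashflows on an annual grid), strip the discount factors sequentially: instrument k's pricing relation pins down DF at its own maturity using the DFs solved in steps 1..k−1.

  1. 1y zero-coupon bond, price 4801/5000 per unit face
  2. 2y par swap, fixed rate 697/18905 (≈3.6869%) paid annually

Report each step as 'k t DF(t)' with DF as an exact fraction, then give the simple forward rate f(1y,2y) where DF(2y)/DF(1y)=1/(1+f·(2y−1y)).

step 1 [1y] zero: DF = P = 4801/5000 ≈ 0.960200
step 2 [2y] swap r/1=697/18905: DF=(1 − 697/18905·(0.960200))/(1+697/18905) = 9303/10000 ≈ 0.930300

1 1 4801/5000
2 2 9303/10000
f(1y,2y) = ((4801/5000)/(9303/10000) − 1)/(1) = 299/9303 ≈ 3.2140%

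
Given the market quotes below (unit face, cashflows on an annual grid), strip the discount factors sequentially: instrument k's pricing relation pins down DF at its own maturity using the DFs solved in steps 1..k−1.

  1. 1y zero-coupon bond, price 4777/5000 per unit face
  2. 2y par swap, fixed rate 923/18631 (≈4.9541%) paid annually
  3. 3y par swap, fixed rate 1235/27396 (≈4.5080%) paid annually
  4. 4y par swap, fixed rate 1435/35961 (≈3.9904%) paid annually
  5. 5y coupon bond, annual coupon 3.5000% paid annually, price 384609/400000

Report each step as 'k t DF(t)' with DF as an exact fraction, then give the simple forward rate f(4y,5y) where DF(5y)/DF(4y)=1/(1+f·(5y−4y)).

step 1 [1y] zero: DF = P = 4777/5000 ≈ 0.955400
step 2 [2y] swap r/1=923/18631: DF=(1 − 923/18631·(0.955400))/(1+923/18631) = 9077/10000 ≈ 0.907700
step 3 [3y] swap r/1=1235/27396: DF=(1 − 1235/27396·(0.955400+0.907700))/(1+1235/27396) = 1753/2000 ≈ 0.876500
step 4 [4y] swap r/1=1435/35961: DF=(1 − 1435/35961·(0.955400+0.907700+0.876500))/(1+1435/35961) = 1713/2000 ≈ 0.856500
step 5 [5y] bond c/1=7/200: DF=(384609/400000 − 7/200·(0.955400+0.907700+0.876500+0.856500))/(1+7/200) = 4037/5000 ≈ 0.807400

1 1 4777/5000
2 2 9077/10000
3 3 1753/2000
4 4 1713/2000
5 5 4037/5000
f(4y,5y) = ((1713/2000)/(4037/5000) − 1)/(1) = 491/8074 ≈ 6.0812%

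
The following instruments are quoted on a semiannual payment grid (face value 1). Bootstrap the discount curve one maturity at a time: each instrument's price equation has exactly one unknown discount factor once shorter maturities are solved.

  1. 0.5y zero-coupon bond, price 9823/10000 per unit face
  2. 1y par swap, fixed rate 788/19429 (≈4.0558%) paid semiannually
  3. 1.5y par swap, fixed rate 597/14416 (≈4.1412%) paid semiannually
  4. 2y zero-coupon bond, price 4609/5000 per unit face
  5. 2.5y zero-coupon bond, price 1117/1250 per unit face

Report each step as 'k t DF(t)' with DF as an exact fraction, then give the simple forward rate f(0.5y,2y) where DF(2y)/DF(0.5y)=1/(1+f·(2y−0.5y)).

step 1 [0.5y] zero: DF = P = 9823/10000 ≈ 0.982300
step 2 [1y] swap r/2=394/19429: DF=(1 − 394/19429·(0.982300))/(1+394/19429) = 4803/5000 ≈ 0.960600
step 3 [1.5y] swap r/2=597/28832: DF=(1 − 597/28832·(0.982300+0.960600))/(1+597/28832) = 9403/10000 ≈ 0.940300
step 4 [2y] zero: DF = P = 4609/5000 ≈ 0.921800
step 5 [2.5y] zero: DF = P = 1117/1250 ≈ 0.893600

1 1/2 9823/10000
2 1 4803/5000
3 3/2 9403/10000
4 2 4609/5000
5 5/2 1117/1250
f(0.5y,2y) = ((9823/10000)/(4609/5000) − 1)/(3/2) = 55/1257 ≈ 4.3755%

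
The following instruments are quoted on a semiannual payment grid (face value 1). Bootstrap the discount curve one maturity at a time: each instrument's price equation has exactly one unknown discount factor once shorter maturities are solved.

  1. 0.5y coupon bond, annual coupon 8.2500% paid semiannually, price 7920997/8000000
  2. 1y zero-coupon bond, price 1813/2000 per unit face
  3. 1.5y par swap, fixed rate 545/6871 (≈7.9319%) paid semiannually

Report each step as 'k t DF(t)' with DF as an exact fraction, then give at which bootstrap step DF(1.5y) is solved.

step 1 [0.5y] bond c/2=33/800: DF=(7920997/8000000 − 33/800·(0))/(1+33/800) = 9509/10000 ≈ 0.950900
step 2 [1y] zero: DF = P = 1813/2000 ≈ 0.906500
step 3 [1.5y] swap r/2=545/13742: DF=(1 − 545/13742·(0.950900+0.906500))/(1+545/13742) = 891/1000 ≈ 0.891000

1 1/2 9509/10000
2 1 1813/2000
3 3/2 891/1000
DF(1.5y) is solved at step 3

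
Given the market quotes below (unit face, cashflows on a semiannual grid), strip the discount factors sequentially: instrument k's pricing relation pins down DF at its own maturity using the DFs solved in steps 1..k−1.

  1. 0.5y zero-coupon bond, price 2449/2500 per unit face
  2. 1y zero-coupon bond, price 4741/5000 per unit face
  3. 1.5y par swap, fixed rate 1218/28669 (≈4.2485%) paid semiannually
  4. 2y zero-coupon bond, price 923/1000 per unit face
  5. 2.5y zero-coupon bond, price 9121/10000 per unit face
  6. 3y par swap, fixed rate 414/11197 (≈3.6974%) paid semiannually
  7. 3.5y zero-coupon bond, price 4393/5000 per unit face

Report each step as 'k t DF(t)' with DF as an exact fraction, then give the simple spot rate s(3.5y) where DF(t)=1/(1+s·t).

1 1/2 2449/2500
2 1 4741/5000
3 3/2 9391/10000
4 2 923/1000
5 5/2 9121/10000
6 3 1793/2000
7 7/2 4393/5000
s(3.5y) = (1/(4393/5000) − 1)/(7/2) = 1214/30751 ≈ 3.9478%

step 1 [0.5y] zero: DF = P = 2449/2500 ≈ 0.979600
step 2 [1y] zero: DF = P = 4741/5000 ≈ 0.948200
step 3 [1.5y] swap r/2=609/28669: DF=(1 − 609/28669·(0.979600+0.948200))/(1+609/28669) = 9391/10000 ≈ 0.939100
step 4 [2y] zero: DF = P = 923/1000 ≈ 0.923000
step 5 [2.5y] zero: DF = P = 9121/10000 ≈ 0.912100
step 6 [3y] swap r/2=207/11197: DF=(1 − 207/11197·(0.979600+0.948200+0.939100+0.923000+0.912100))/(1+207/11197) = 1793/2000 ≈ 0.896500
step 7 [3.5y] zero: DF = P = 4393/5000 ≈ 0.878600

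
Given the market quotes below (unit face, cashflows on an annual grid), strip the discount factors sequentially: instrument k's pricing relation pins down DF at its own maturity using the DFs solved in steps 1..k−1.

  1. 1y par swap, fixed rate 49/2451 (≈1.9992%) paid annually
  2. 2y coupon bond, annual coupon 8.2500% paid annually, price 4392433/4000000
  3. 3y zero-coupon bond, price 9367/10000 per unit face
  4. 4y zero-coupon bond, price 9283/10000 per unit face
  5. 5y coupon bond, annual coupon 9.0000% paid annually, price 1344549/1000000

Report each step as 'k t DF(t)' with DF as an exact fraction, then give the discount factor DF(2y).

1 1 2451/2500
2 2 9397/10000
3 3 9367/10000
4 4 9283/10000
5 5 921/1000
DF(2y) = 9397/10000 ≈ 0.939700

step 1 [1y] swap r/1=49/2451: DF=(1 − 49/2451·(0))/(1+49/2451) = 2451/2500 ≈ 0.980400
step 2 [2y] bond c/1=33/400: DF=(4392433/4000000 − 33/400·(0.980400))/(1+33/400) = 9397/10000 ≈ 0.939700
step 3 [3y] zero: DF = P = 9367/10000 ≈ 0.936700
step 4 [4y] zero: DF = P = 9283/10000 ≈ 0.928300
step 5 [5y] bond c/1=9/100: DF=(1344549/1000000 − 9/100·(0.980400+0.939700+0.936700+0.928300))/(1+9/100) = 921/1000 ≈ 0.921000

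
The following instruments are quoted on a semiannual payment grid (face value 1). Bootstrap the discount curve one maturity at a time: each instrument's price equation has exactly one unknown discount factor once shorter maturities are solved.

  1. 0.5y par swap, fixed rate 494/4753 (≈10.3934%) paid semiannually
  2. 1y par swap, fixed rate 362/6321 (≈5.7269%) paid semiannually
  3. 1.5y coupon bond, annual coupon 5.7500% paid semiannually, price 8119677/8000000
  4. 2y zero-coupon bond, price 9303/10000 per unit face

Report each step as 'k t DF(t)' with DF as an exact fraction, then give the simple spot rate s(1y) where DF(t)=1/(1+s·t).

1 1/2 4753/5000
2 1 9457/10000
3 3/2 1167/1250
4 2 9303/10000
s(1y) = (1/(9457/10000) − 1)/(1) = 543/9457 ≈ 5.7418%

step 1 [0.5y] swap r/2=247/4753: DF=(1 − 247/4753·(0))/(1+247/4753) = 4753/5000 ≈ 0.950600
step 2 [1y] swap r/2=181/6321: DF=(1 − 181/6321·(0.950600))/(1+181/6321) = 9457/10000 ≈ 0.945700
step 3 [1.5y] bond c/2=23/800: DF=(8119677/8000000 − 23/800·(0.950600+0.945700))/(1+23/800) = 1167/1250 ≈ 0.933600
step 4 [2y] zero: DF = P = 9303/10000 ≈ 0.930300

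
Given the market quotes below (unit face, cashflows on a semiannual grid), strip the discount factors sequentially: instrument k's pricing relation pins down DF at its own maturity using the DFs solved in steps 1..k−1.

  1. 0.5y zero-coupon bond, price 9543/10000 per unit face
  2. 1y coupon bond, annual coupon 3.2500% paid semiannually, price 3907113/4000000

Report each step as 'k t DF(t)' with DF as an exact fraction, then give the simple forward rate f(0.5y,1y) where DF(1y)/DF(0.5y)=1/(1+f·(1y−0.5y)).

step 1 [0.5y] zero: DF = P = 9543/10000 ≈ 0.954300
step 2 [1y] bond c/2=13/800: DF=(3907113/4000000 − 13/800·(0.954300))/(1+13/800) = 9459/10000 ≈ 0.945900

1 1/2 9543/10000
2 1 9459/10000
f(0.5y,1y) = ((9543/10000)/(9459/10000) − 1)/(1/2) = 56/3153 ≈ 1.7761%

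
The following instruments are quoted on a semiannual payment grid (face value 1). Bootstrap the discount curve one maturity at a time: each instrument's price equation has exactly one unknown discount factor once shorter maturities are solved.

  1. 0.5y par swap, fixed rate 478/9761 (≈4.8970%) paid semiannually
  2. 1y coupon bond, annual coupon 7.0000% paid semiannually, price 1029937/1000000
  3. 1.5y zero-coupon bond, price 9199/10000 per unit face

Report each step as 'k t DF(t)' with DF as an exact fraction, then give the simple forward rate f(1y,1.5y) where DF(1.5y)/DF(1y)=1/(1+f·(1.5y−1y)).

step 1 [0.5y] swap r/2=239/9761: DF=(1 − 239/9761·(0))/(1+239/9761) = 9761/10000 ≈ 0.976100
step 2 [1y] bond c/2=7/200: DF=(1029937/1000000 − 7/200·(0.976100))/(1+7/200) = 9621/10000 ≈ 0.962100
step 3 [1.5y] zero: DF = P = 9199/10000 ≈ 0.919900

1 1/2 9761/10000
2 1 9621/10000
3 3/2 9199/10000
f(1y,1.5y) = ((9621/10000)/(9199/10000) − 1)/(1/2) = 844/9199 ≈ 9.1749%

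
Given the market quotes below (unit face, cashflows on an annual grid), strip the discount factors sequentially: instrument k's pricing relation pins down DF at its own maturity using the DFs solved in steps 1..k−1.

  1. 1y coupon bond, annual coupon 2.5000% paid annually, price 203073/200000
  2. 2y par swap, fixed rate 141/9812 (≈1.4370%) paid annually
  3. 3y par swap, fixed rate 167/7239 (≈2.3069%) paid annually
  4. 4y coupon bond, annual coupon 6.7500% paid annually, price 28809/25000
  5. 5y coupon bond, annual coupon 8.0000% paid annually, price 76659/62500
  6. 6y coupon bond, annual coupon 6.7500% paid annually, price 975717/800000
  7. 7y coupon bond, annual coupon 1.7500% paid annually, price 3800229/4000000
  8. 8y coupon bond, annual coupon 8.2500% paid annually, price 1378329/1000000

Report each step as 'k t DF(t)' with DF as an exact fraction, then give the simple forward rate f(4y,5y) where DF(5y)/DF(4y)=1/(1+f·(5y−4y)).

1 1 4953/5000
2 2 4859/5000
3 3 2333/2500
4 4 2241/2500
5 5 2137/2500
6 6 8487/10000
7 7 1049/1250
8 8 1581/2000
f(4y,5y) = ((2241/2500)/(2137/2500) − 1)/(1) = 104/2137 ≈ 4.8666%

step 1 [1y] bond c/1=1/40: DF=(203073/200000 − 1/40·(0))/(1+1/40) = 4953/5000 ≈ 0.990600
step 2 [2y] swap r/1=141/9812: DF=(1 − 141/9812·(0.990600))/(1+141/9812) = 4859/5000 ≈ 0.971800
step 3 [3y] swap r/1=167/7239: DF=(1 − 167/7239·(0.990600+0.971800))/(1+167/7239) = 2333/2500 ≈ 0.933200
step 4 [4y] bond c/1=27/400: DF=(28809/25000 − 27/400·(0.990600+0.971800+0.933200))/(1+27/400) = 2241/2500 ≈ 0.896400
step 5 [5y] bond c/1=2/25: DF=(76659/62500 − 2/25·(0.990600+0.971800+0.933200+0.896400))/(1+2/25) = 2137/2500 ≈ 0.854800
step 6 [6y] bond c/1=27/400: DF=(975717/800000 − 27/400·(0.990600+0.971800+0.933200+0.896400+0.854800))/(1+27/400) = 8487/10000 ≈ 0.848700
step 7 [7y] bond c/1=7/400: DF=(3800229/4000000 − 7/400·(0.990600+0.971800+0.933200+0.896400+0.854800+0.848700))/(1+7/400) = 1049/1250 ≈ 0.839200
step 8 [8y] bond c/1=33/400: DF=(1378329/1000000 − 33/400·(0.990600+0.971800+0.933200+0.896400+0.854800+0.848700+0.839200))/(1+33/400) = 1581/2000 ≈ 0.790500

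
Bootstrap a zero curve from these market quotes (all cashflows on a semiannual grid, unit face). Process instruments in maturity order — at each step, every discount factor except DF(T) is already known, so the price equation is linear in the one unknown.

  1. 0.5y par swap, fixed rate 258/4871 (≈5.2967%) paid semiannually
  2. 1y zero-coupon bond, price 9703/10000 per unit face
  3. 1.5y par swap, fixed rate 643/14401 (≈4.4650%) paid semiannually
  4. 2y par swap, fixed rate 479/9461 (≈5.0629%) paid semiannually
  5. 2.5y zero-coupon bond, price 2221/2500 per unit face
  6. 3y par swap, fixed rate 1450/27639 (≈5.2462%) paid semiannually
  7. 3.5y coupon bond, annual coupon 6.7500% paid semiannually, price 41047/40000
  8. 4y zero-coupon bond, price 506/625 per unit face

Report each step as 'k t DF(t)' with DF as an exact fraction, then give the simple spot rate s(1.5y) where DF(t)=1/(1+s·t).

step 1 [0.5y] swap r/2=129/4871: DF=(1 − 129/4871·(0))/(1+129/4871) = 4871/5000 ≈ 0.974200
step 2 [1y] zero: DF = P = 9703/10000 ≈ 0.970300
step 3 [1.5y] swap r/2=643/28802: DF=(1 − 643/28802·(0.974200+0.970300))/(1+643/28802) = 9357/10000 ≈ 0.935700
step 4 [2y] swap r/2=479/18922: DF=(1 − 479/18922·(0.974200+0.970300+0.935700))/(1+479/18922) = 4521/5000 ≈ 0.904200
step 5 [2.5y] zero: DF = P = 2221/2500 ≈ 0.888400
step 6 [3y] swap r/2=725/27639: DF=(1 − 725/27639·(0.974200+0.970300+0.935700+0.904200+0.888400))/(1+725/27639) = 171/200 ≈ 0.855000
step 7 [3.5y] bond c/2=27/800: DF=(41047/40000 − 27/800·(0.974200+0.970300+0.935700+0.904200+0.888400+0.855000))/(1+27/800) = 4061/5000 ≈ 0.812200
step 8 [4y] zero: DF = P = 506/625 ≈ 0.809600

1 1/2 4871/5000
2 1 9703/10000
3 3/2 9357/10000
4 2 4521/5000
5 5/2 2221/2500
6 3 171/200
7 7/2 4061/5000
8 4 506/625
s(1.5y) = (1/(9357/10000) − 1)/(3/2) = 1286/28071 ≈ 4.5812%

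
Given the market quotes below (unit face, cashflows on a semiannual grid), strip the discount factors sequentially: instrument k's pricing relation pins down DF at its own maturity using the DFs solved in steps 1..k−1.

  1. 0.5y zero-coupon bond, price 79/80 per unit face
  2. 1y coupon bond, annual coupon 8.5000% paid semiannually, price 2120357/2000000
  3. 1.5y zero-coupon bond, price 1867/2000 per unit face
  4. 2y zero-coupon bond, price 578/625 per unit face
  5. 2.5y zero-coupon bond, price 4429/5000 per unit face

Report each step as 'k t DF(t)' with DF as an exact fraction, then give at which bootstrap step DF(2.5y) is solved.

1 1/2 79/80
2 1 9767/10000
3 3/2 1867/2000
4 2 578/625
5 5/2 4429/5000
DF(2.5y) is solved at step 5

step 1 [0.5y] zero: DF = P = 79/80 ≈ 0.987500
step 2 [1y] bond c/2=17/400: DF=(2120357/2000000 − 17/400·(0.987500))/(1+17/400) = 9767/10000 ≈ 0.976700
step 3 [1.5y] zero: DF = P = 1867/2000 ≈ 0.933500
step 4 [2y] zero: DF = P = 578/625 ≈ 0.924800
step 5 [2.5y] zero: DF = P = 4429/5000 ≈ 0.885800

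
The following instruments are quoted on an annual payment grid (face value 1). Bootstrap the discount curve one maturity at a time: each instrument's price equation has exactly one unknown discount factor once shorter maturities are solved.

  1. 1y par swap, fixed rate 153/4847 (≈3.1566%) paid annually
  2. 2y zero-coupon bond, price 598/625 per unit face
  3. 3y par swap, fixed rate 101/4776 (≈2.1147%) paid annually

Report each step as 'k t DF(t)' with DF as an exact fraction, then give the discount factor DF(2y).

1 1 4847/5000
2 2 598/625
3 3 4697/5000
DF(2y) = 598/625 ≈ 0.956800

step 1 [1y] swap r/1=153/4847: DF=(1 − 153/4847·(0))/(1+153/4847) = 4847/5000 ≈ 0.969400
step 2 [2y] zero: DF = P = 598/625 ≈ 0.956800
step 3 [3y] swap r/1=101/4776: DF=(1 − 101/4776·(0.969400+0.956800))/(1+101/4776) = 4697/5000 ≈ 0.939400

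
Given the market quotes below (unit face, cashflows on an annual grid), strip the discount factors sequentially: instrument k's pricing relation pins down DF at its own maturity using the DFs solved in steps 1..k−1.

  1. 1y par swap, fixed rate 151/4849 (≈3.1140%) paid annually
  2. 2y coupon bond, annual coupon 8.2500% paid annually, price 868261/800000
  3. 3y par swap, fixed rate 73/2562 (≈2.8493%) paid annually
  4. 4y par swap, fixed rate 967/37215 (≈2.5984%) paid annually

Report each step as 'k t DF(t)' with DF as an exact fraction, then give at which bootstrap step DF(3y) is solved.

step 1 [1y] swap r/1=151/4849: DF=(1 − 151/4849·(0))/(1+151/4849) = 4849/5000 ≈ 0.969800
step 2 [2y] bond c/1=33/400: DF=(868261/800000 − 33/400·(0.969800))/(1+33/400) = 9287/10000 ≈ 0.928700
step 3 [3y] swap r/1=73/2562: DF=(1 − 73/2562·(0.969800+0.928700))/(1+73/2562) = 9197/10000 ≈ 0.919700
step 4 [4y] swap r/1=967/37215: DF=(1 − 967/37215·(0.969800+0.928700+0.919700))/(1+967/37215) = 9033/10000 ≈ 0.903300

1 1 4849/5000
2 2 9287/10000
3 3 9197/10000
4 4 9033/10000
DF(3y) is solved at step 3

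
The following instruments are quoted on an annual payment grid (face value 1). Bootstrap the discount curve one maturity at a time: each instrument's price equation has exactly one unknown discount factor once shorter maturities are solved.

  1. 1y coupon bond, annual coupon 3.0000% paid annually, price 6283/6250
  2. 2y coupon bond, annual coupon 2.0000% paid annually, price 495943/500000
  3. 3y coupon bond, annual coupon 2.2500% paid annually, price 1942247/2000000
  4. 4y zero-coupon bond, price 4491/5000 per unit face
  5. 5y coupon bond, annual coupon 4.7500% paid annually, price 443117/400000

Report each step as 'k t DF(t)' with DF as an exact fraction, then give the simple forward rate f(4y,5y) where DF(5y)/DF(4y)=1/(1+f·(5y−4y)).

1 1 122/125
2 2 9533/10000
3 3 9073/10000
4 4 4491/5000
5 5 4441/5000
f(4y,5y) = ((4491/5000)/(4441/5000) − 1)/(1) = 50/4441 ≈ 1.1259%

step 1 [1y] bond c/1=3/100: DF=(6283/6250 − 3/100·(0))/(1+3/100) = 122/125 ≈ 0.976000
step 2 [2y] bond c/1=1/50: DF=(495943/500000 − 1/50·(0.976000))/(1+1/50) = 9533/10000 ≈ 0.953300
step 3 [3y] bond c/1=9/400: DF=(1942247/2000000 − 9/400·(0.976000+0.953300))/(1+9/400) = 9073/10000 ≈ 0.907300
step 4 [4y] zero: DF = P = 4491/5000 ≈ 0.898200
step 5 [5y] bond c/1=19/400: DF=(443117/400000 − 19/400·(0.976000+0.953300+0.907300+0.898200))/(1+19/400) = 4441/5000 ≈ 0.888200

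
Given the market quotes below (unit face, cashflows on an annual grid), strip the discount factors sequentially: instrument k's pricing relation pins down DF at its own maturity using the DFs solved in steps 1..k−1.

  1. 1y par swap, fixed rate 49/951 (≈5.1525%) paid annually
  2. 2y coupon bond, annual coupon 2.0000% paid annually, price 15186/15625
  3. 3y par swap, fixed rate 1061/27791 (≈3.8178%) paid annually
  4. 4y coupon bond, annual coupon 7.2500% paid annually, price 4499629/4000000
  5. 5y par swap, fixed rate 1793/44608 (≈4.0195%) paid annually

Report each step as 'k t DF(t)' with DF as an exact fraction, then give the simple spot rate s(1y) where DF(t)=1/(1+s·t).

step 1 [1y] swap r/1=49/951: DF=(1 − 49/951·(0))/(1+49/951) = 951/1000 ≈ 0.951000
step 2 [2y] bond c/1=1/50: DF=(15186/15625 − 1/50·(0.951000))/(1+1/50) = 4671/5000 ≈ 0.934200
step 3 [3y] swap r/1=1061/27791: DF=(1 − 1061/27791·(0.951000+0.934200))/(1+1061/27791) = 8939/10000 ≈ 0.893900
step 4 [4y] bond c/1=29/400: DF=(4499629/4000000 − 29/400·(0.951000+0.934200+0.893900))/(1+29/400) = 861/1000 ≈ 0.861000
step 5 [5y] swap r/1=1793/44608: DF=(1 − 1793/44608·(0.951000+0.934200+0.893900+0.861000))/(1+1793/44608) = 8207/10000 ≈ 0.820700

1 1 951/1000
2 2 4671/5000
3 3 8939/10000
4 4 861/1000
5 5 8207/10000
s(1y) = (1/(951/1000) − 1)/(1) = 49/951 ≈ 5.1525%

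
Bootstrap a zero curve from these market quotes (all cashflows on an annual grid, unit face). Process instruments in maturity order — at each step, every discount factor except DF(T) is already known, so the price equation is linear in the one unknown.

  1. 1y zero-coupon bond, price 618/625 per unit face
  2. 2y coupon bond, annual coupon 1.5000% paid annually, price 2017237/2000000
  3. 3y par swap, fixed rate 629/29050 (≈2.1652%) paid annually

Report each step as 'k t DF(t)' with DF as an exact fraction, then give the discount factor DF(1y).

step 1 [1y] zero: DF = P = 618/625 ≈ 0.988800
step 2 [2y] bond c/1=3/200: DF=(2017237/2000000 − 3/200·(0.988800))/(1+3/200) = 9791/10000 ≈ 0.979100
step 3 [3y] swap r/1=629/29050: DF=(1 − 629/29050·(0.988800+0.979100))/(1+629/29050) = 9371/10000 ≈ 0.937100

1 1 618/625
2 2 9791/10000
3 3 9371/10000
DF(1y) = 618/625 ≈ 0.988800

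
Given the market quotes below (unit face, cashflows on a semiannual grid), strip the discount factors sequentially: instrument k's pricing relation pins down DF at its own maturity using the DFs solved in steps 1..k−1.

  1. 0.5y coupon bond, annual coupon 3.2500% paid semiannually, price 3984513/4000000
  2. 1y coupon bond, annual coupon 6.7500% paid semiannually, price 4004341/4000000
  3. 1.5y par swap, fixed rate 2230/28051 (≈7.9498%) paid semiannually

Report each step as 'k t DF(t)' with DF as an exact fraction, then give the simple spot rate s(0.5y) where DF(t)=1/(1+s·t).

1 1/2 4901/5000
2 1 2341/2500
3 3/2 1777/2000
s(0.5y) = (1/(4901/5000) − 1)/(1/2) = 198/4901 ≈ 4.0400%

step 1 [0.5y] bond c/2=13/800: DF=(3984513/4000000 − 13/800·(0))/(1+13/800) = 4901/5000 ≈ 0.980200
step 2 [1y] bond c/2=27/800: DF=(4004341/4000000 − 27/800·(0.980200))/(1+27/800) = 2341/2500 ≈ 0.936400
step 3 [1.5y] swap r/2=1115/28051: DF=(1 − 1115/28051·(0.980200+0.936400))/(1+1115/28051) = 1777/2000 ≈ 0.888500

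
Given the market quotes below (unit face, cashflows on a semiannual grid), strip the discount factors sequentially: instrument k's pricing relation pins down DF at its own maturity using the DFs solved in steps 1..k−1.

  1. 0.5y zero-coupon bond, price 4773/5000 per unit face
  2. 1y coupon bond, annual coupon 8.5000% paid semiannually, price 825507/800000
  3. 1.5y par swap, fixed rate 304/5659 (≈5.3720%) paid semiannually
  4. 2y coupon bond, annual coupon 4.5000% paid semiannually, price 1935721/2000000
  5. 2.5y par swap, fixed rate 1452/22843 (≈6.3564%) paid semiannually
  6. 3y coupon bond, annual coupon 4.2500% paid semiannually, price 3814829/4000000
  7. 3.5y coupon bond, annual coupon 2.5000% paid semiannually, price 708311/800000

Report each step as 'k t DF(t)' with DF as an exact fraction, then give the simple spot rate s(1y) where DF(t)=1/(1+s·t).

step 1 [0.5y] zero: DF = P = 4773/5000 ≈ 0.954600
step 2 [1y] bond c/2=17/400: DF=(825507/800000 − 17/400·(0.954600))/(1+17/400) = 9509/10000 ≈ 0.950900
step 3 [1.5y] swap r/2=152/5659: DF=(1 − 152/5659·(0.954600+0.950900))/(1+152/5659) = 231/250 ≈ 0.924000
step 4 [2y] bond c/2=9/400: DF=(1935721/2000000 − 9/400·(0.954600+0.950900+0.924000))/(1+9/400) = 8843/10000 ≈ 0.884300
step 5 [2.5y] swap r/2=726/22843: DF=(1 − 726/22843·(0.954600+0.950900+0.924000+0.884300))/(1+726/22843) = 2137/2500 ≈ 0.854800
step 6 [3y] bond c/2=17/800: DF=(3814829/4000000 − 17/800·(0.954600+0.950900+0.924000+0.884300+0.854800))/(1+17/800) = 2097/2500 ≈ 0.838800
step 7 [3.5y] bond c/2=1/80: DF=(708311/800000 − 1/80·(0.954600+0.950900+0.924000+0.884300+0.854800+0.838800))/(1+1/80) = 8077/10000 ≈ 0.807700

1 1/2 4773/5000
2 1 9509/10000
3 3/2 231/250
4 2 8843/10000
5 5/2 2137/2500
6 3 2097/2500
7 7/2 8077/10000
s(1y) = (1/(9509/10000) − 1)/(1) = 491/9509 ≈ 5.1635%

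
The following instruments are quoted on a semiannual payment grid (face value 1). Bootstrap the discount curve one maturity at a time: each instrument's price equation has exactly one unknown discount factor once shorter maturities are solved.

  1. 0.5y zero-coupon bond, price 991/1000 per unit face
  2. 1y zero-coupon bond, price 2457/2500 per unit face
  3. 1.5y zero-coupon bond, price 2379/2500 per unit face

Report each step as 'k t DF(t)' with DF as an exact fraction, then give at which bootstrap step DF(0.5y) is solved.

step 1 [0.5y] zero: DF = P = 991/1000 ≈ 0.991000
step 2 [1y] zero: DF = P = 2457/2500 ≈ 0.982800
step 3 [1.5y] zero: DF = P = 2379/2500 ≈ 0.951600

1 1/2 991/1000
2 1 2457/2500
3 3/2 2379/2500
DF(0.5y) is solved at step 1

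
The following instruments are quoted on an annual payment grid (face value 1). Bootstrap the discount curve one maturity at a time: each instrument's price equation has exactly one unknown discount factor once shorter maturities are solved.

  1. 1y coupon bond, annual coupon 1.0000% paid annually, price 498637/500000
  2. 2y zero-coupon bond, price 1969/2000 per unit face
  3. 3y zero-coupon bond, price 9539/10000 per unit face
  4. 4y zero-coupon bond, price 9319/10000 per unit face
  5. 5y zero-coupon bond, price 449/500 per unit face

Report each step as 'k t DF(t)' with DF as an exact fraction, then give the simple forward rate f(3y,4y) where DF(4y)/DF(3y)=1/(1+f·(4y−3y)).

1 1 4937/5000
2 2 1969/2000
3 3 9539/10000
4 4 9319/10000
5 5 449/500
f(3y,4y) = ((9539/10000)/(9319/10000) − 1)/(1) = 220/9319 ≈ 2.3608%

step 1 [1y] bond c/1=1/100: DF=(498637/500000 − 1/100·(0))/(1+1/100) = 4937/5000 ≈ 0.987400
step 2 [2y] zero: DF = P = 1969/2000 ≈ 0.984500
step 3 [3y] zero: DF = P = 9539/10000 ≈ 0.953900
step 4 [4y] zero: DF = P = 9319/10000 ≈ 0.931900
step 5 [5y] zero: DF = P = 449/500 ≈ 0.898000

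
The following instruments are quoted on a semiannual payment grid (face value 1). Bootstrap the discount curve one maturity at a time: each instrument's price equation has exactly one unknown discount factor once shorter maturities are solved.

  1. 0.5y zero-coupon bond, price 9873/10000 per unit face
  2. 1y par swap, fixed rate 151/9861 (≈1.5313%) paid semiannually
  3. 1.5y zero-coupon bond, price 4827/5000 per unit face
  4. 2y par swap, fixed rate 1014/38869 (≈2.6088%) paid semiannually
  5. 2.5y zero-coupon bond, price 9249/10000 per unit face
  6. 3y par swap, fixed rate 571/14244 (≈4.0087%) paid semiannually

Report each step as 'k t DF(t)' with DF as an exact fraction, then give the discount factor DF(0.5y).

step 1 [0.5y] zero: DF = P = 9873/10000 ≈ 0.987300
step 2 [1y] swap r/2=151/19722: DF=(1 − 151/19722·(0.987300))/(1+151/19722) = 9849/10000 ≈ 0.984900
step 3 [1.5y] zero: DF = P = 4827/5000 ≈ 0.965400
step 4 [2y] swap r/2=507/38869: DF=(1 − 507/38869·(0.987300+0.984900+0.965400))/(1+507/38869) = 9493/10000 ≈ 0.949300
step 5 [2.5y] zero: DF = P = 9249/10000 ≈ 0.924900
step 6 [3y] swap r/2=571/28488: DF=(1 − 571/28488·(0.987300+0.984900+0.965400+0.949300+0.924900))/(1+571/28488) = 4429/5000 ≈ 0.885800

1 1/2 9873/10000
2 1 9849/10000
3 3/2 4827/5000
4 2 9493/10000
5 5/2 9249/10000
6 3 4429/5000
DF(0.5y) = 9873/10000 ≈ 0.987300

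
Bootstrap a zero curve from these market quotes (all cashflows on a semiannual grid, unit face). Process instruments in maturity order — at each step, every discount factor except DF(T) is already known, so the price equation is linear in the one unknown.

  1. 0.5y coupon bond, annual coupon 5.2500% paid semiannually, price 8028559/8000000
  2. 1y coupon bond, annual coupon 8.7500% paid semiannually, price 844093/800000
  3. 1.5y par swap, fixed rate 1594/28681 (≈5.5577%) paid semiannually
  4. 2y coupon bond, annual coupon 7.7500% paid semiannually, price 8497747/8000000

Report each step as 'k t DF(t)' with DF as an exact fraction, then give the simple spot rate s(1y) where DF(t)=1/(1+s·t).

step 1 [0.5y] bond c/2=21/800: DF=(8028559/8000000 − 21/800·(0))/(1+21/800) = 9779/10000 ≈ 0.977900
step 2 [1y] bond c/2=7/160: DF=(844093/800000 − 7/160·(0.977900))/(1+7/160) = 9699/10000 ≈ 0.969900
step 3 [1.5y] swap r/2=797/28681: DF=(1 − 797/28681·(0.977900+0.969900))/(1+797/28681) = 9203/10000 ≈ 0.920300
step 4 [2y] bond c/2=31/800: DF=(8497747/8000000 − 31/800·(0.977900+0.969900+0.920300))/(1+31/800) = 2289/2500 ≈ 0.915600

1 1/2 9779/10000
2 1 9699/10000
3 3/2 9203/10000
4 2 2289/2500
s(1y) = (1/(9699/10000) − 1)/(1) = 301/9699 ≈ 3.1034%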